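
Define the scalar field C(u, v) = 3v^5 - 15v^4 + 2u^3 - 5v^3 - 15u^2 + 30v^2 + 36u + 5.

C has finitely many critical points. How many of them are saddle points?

4

C separates as a function of u plus a function of v, so ∇C=0 decouples.
∂C/∂u = 6(u - 3)(u - 2) = 0 at u ∈ {2, 3}; ∂C/∂v = 15v(v - 4)(v - 1)(v + 1) = 0 at v ∈ {-1, 0, 1, 4}.
The Hessian is diagonal: diag(C_uu, C_vv). Second derivatives: C_uu(2)=-6, C_uu(3)=6; C_vv(-1)=-150, C_vv(0)=60, C_vv(1)=-90, C_vv(4)=900.
Saddle points occur where the two diagonal entries have opposite signs: (2, 0), (2, 4), (3, -1), (3, 1). Count: 4.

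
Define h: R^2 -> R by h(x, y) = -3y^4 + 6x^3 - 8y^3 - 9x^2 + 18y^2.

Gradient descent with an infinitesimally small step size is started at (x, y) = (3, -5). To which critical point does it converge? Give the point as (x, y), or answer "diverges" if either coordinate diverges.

diverges

h is separable, so gradient descent decouples: x follows -∂h/∂x, y follows -∂h/∂y.
∂h/∂x = 18x(x - 1); at x=3 this is 108, so x decreases.
∂h/∂y = -12y(y - 1)(y + 3); at y=-5 this is 720, so y decreases.
The y-coordinate has no critical point in that direction and runs off to infinity.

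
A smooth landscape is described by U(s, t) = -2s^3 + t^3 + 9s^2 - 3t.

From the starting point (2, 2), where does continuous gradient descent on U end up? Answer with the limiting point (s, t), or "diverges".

(0, 1)

U is separable, so gradient descent decouples: s follows -∂U/∂s, t follows -∂U/∂t.
∂U/∂s = -6s(s - 3); at s=2 this is 12, so s decreases.
∂U/∂t = 3(t - 1)(t + 1); at t=2 this is 9, so t decreases.
s converges to its nearest critical value 0 (a local min of the s-part); t converges to 1. The iterate converges to (0, 1).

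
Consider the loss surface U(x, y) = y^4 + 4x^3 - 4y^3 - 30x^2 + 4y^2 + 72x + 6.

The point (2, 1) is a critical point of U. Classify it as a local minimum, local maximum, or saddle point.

local maximum

The mixed partial ∂²U/∂x∂y is 0, so the Hessian at any point is diag(U_xx, U_yy) = diag(12(2x - 5), 4(3y^2 - 6y + 2)).
At (2, 1): H = diag(-12, -4).
Both eigenvalues are negative, so H is negative definite: a local maximum.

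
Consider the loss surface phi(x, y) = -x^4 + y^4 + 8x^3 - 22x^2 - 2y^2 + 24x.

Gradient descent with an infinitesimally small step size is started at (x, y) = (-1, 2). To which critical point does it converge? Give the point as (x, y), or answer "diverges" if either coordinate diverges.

phi is separable, so gradient descent decouples: x follows -∂phi/∂x, y follows -∂phi/∂y.
∂phi/∂x = -4(x - 3)(x - 2)(x - 1); at x=-1 this is 96, so x decreases.
∂phi/∂y = 4y(y - 1)(y + 1); at y=2 this is 24, so y decreases.
The x-coordinate has no critical point in that direction and runs off to infinity.

diverges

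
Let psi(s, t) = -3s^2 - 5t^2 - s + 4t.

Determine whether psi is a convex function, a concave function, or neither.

concave

psi is quadratic, so its Hessian is the constant matrix H = [[-6, 0], [0, -10]].
det(H) = 60, tr(H) = -16.
det(H) > 0 and tr(H) < 0, so H is negative definite everywhere: concave.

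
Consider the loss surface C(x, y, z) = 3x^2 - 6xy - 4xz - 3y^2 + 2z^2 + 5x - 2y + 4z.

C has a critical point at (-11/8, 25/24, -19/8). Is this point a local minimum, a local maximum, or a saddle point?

The Hessian is constant: H = [[6, -6, -4], [-6, -6, 0], [-4, 0, 4]].
Leading principal minors: Δ₁ = 6, Δ₂ = -72, Δ₃ = -192.
The minors fit neither the all-positive nor the alternating-sign pattern, so H is indefinite: a saddle point.

saddle point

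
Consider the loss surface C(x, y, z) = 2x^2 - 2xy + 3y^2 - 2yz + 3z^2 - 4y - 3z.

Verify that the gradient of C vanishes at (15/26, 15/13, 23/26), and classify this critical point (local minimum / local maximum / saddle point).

∇C = (4x - 2y, -2x + 6y - 2z - 4, -2y + 6z - 3); substituting (15/26, 15/13, 23/26) gives ∇C = (0, 0, 0), so (15/26, 15/13, 23/26) is indeed a critical point.
The Hessian is constant: H = [[4, -2, 0], [-2, 6, -2], [0, -2, 6]].
Leading principal minors: Δ₁ = 4, Δ₂ = 20, Δ₃ = 104.
All leading minors are positive, so H is positive definite: a local minimum.

local minimum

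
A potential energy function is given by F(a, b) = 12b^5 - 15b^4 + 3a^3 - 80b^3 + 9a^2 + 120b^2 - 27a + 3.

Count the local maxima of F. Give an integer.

2

F separates as a function of a plus a function of b, so ∇F=0 decouples.
∂F/∂a = 9(a - 1)(a + 3) = 0 at a ∈ {-3, 1}; ∂F/∂b = 60b(b - 2)(b - 1)(b + 2) = 0 at b ∈ {-2, 0, 1, 2}.
The Hessian is diagonal: diag(F_aa, F_bb). Second derivatives: F_aa(-3)=-36, F_aa(1)=36; F_bb(-2)=-1440, F_bb(0)=240, F_bb(1)=-180, F_bb(2)=480.
Local maxima occur where both diagonal entries negative: (-3, -2), (-3, 1). Count: 2.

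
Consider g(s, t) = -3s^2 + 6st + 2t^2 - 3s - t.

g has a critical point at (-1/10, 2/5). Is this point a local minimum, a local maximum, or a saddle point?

The Hessian of g is constant: H = [[-6, 6], [6, 4]].
det(H) = (-6)·4 − 6² = -60.
Since det(H) < 0, H is indefinite and the critical point is a saddle point.

saddle point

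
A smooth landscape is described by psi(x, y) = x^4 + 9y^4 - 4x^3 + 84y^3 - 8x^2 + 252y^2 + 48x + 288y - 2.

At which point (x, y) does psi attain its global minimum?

(-2, -4)

psi(x,y) separates as P(x) + Q(y) − 2, so its minimum is min P + min Q − 2.
P'(x) = 4(x - 3)(x - 2)(x + 2) vanishes at x ∈ {-2, 2, 3}; Q'(y) = 36(y + 1)(y + 2)(y + 4) vanishes at y ∈ {-4, -2, -1}.
Local minima of P (where P''>0): P(-2)=-80, P(3)=45. Local minima of Q: Q(-4)=-192, Q(-1)=-111.
So the global minimum of psi is P(-2) + Q(-4) − 2 = -80 − 192 − 2 = -274, attained at (-2, -4).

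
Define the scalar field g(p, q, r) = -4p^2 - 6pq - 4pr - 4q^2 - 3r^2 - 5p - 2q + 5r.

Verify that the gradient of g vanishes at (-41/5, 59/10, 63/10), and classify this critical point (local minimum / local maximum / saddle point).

local maximum

∇g = (-8p - 6q - 4r - 5, -6p - 8q - 2, -4p - 6r + 5); substituting (-41/5, 59/10, 63/10) gives ∇g = (0, 0, 0), so (-41/5, 59/10, 63/10) is indeed a critical point.
The Hessian is constant: H = [[-8, -6, -4], [-6, -8, 0], [-4, 0, -6]].
Leading principal minors: Δ₁ = -8, Δ₂ = 28, Δ₃ = -40.
The minors alternate sign starting negative (−, +, −), so H is negative definite: a local maximum.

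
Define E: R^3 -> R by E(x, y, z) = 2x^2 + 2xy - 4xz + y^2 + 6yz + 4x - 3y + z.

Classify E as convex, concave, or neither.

E is quadratic, so its Hessian is the constant matrix H = [[4, 2, -4], [2, 2, 6], [-4, 6, 0]].
Leading principal minors: 4, 4, -272.
Neither pattern holds ⇒ H is indefinite ⇒ neither convex nor concave.

neither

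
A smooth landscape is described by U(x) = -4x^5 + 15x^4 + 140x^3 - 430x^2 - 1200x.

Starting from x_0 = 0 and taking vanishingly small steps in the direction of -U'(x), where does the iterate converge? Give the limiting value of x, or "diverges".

U'(x) = -20(x - 5)(x - 3)(x + 1)(x + 4), so U'(0) = -1200.
Gradient descent moves in the -U' direction, i.e. x is increasing.
The nearest critical point in that direction is x = 3, where U'' = 1120 > 0 (a local minimum). The iterate converges there.

3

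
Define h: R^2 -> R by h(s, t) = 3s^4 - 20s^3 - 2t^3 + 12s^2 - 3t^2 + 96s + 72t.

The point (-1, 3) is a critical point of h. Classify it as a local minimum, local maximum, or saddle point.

saddle point

The mixed partial ∂²h/∂s∂t is 0, so the Hessian at any point is diag(h_ss, h_tt) = diag(12(3s^2 - 10s + 2), -6(2t + 1)).
At (-1, 3): H = diag(180, -42).
The eigenvalues have opposite signs, so H is indefinite: a saddle point.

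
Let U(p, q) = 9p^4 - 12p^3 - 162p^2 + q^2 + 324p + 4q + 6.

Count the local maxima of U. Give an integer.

0

U separates as a function of p plus a function of q, so ∇U=0 decouples.
∂U/∂p = 36(p - 3)(p - 1)(p + 3) = 0 at p ∈ {-3, 1, 3}; ∂U/∂q = 2(q + 2) = 0 at q ∈ {-2}.
The Hessian is diagonal: diag(U_pp, U_qq). Second derivatives: U_pp(-3)=864, U_pp(1)=-288, U_pp(3)=432; U_qq(-2)=2.
Local maxima occur where both diagonal entries negative: none. Count: 0.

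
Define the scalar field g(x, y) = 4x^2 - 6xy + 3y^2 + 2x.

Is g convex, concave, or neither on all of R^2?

g is quadratic, so its Hessian is the constant matrix H = [[8, -6], [-6, 6]].
det(H) = 12, tr(H) = 14.
det(H) > 0 and tr(H) > 0, so H is positive definite everywhere: convex.

convex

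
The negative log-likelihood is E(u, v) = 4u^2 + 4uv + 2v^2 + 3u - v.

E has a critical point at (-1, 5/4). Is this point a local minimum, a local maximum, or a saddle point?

local minimum

The Hessian of E is constant: H = [[8, 4], [4, 4]].
det(H) = 8·4 − 4² = 16.
det(H) > 0 and tr(H) = 12 > 0, so H is positive definite and the point is a local minimum.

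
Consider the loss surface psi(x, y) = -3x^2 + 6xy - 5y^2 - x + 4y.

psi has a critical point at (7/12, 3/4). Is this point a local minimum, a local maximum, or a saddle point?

local maximum

The Hessian of psi is constant: H = [[-6, 6], [6, -10]].
det(H) = (-6)·(-10) − 6² = 24.
det(H) > 0 and tr(H) = -16 < 0, so H is negative definite and the point is a local maximum.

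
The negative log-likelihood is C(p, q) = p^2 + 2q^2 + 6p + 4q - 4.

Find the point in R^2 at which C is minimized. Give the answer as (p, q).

(-3, -1)

C(p,q) separates as A(p) + B(q) − 4, so its minimum is min A + min B − 4.
A'(p) = 2p + 6 vanishes at p ∈ {-3}; B'(q) = 4q + 4 vanishes at q ∈ {-1}.
Local minima of A (where A''>0): A(-3)=-9. Local minima of B: B(-1)=-2.
So the global minimum of C is A(-3) + B(-1) − 4 = -9 − 2 − 4 = -15, attained at (-3, -1).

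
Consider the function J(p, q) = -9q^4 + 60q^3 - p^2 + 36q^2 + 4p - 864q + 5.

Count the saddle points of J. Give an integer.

1

J separates as a function of p plus a function of q, so ∇J=0 decouples.
∂J/∂p = -2(p - 2) = 0 at p ∈ {2}; ∂J/∂q = -36(q - 4)(q - 3)(q + 2) = 0 at q ∈ {-2, 3, 4}.
The Hessian is diagonal: diag(J_pp, J_qq). Second derivatives: J_pp(2)=-2; J_qq(-2)=-1080, J_qq(3)=180, J_qq(4)=-216.
Saddle points occur where the two diagonal entries have opposite signs: (2, 3). Count: 1.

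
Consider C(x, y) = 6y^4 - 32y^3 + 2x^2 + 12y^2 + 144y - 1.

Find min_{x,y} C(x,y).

-95

C(x,y) separates as P(x) + Q(y) − 1, so its minimum is min P + min Q − 1.
P'(x) = 4x vanishes at x ∈ {0}; Q'(y) = 24(y - 3)(y - 2)(y + 1) vanishes at y ∈ {-1, 2, 3}.
Local minima of P (where P''>0): P(0)=0. Local minima of Q: Q(-1)=-94, Q(3)=162.
So the global minimum of C is P(0) + Q(-1) − 1 = 0 − 94 − 1 = -95, attained at (0, -1).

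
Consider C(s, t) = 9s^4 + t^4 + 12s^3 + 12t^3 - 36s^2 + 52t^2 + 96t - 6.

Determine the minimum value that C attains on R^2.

-166

C(s,t) separates as P(s) + Q(t) − 6, so its minimum is min P + min Q − 6.
P'(s) = 36s(s - 1)(s + 2) vanishes at s ∈ {-2, 0, 1}; Q'(t) = 4(t + 2)(t + 3)(t + 4) vanishes at t ∈ {-4, -3, -2}.
Local minima of P (where P''>0): P(-2)=-96, P(1)=-15. Local minima of Q: Q(-4)=-64, Q(-2)=-64.
So the global minimum of C is P(-2) + Q(-4) − 6 = -96 − 64 − 6 = -166, attained at (-2, -4).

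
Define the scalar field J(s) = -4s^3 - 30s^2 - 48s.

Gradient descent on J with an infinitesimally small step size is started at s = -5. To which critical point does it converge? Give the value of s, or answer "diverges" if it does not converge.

-4

J'(s) = -12(s + 1)(s + 4), so J'(-5) = -48.
Gradient descent moves in the -J' direction, i.e. s is increasing.
The nearest critical point in that direction is s = -4, where J'' = 36 > 0 (a local minimum). The iterate converges there.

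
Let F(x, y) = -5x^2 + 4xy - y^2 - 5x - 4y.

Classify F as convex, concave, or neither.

concave

F is quadratic, so its Hessian is the constant matrix H = [[-10, 4], [4, -2]].
det(H) = 4, tr(H) = -12.
det(H) > 0 and tr(H) < 0, so H is negative definite everywhere: concave.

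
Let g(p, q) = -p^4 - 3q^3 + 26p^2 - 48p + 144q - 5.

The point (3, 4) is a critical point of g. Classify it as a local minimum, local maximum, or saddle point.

local maximum

The mixed partial ∂²g/∂p∂q is 0, so the Hessian at any point is diag(g_pp, g_qq) = diag(4(-3p^2 + 13), -18q).
At (3, 4): H = diag(-56, -72).
Both eigenvalues are negative, so H is negative definite: a local maximum.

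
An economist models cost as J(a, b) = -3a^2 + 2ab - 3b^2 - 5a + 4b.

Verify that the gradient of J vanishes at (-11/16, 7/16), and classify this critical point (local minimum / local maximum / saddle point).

local maximum

∇J = (-6a + 2b - 5, 2a - 6b + 4); substituting (-11/16, 7/16) gives ∇J = (0, 0), so (-11/16, 7/16) is indeed a critical point.
The Hessian of J is constant: H = [[-6, 2], [2, -6]].
det(H) = (-6)·(-6) − 2² = 32.
det(H) > 0 and tr(H) = -12 < 0, so H is negative definite and the point is a local maximum.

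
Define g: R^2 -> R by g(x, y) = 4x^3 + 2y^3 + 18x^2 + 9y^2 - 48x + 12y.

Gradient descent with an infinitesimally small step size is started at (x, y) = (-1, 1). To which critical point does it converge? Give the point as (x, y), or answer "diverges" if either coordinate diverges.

g is separable, so gradient descent decouples: x follows -∂g/∂x, y follows -∂g/∂y.
∂g/∂x = 12(x - 1)(x + 4); at x=-1 this is -72, so x increases.
∂g/∂y = 6(y + 1)(y + 2); at y=1 this is 36, so y decreases.
x converges to its nearest critical value 1 (a local min of the x-part); y converges to -1. The iterate converges to (1, -1).

(1, -1)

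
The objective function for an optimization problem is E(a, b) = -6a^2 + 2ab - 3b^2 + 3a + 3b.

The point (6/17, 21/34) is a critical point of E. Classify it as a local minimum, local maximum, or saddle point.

The Hessian of E is constant: H = [[-12, 2], [2, -6]].
det(H) = (-12)·(-6) − 2² = 68.
det(H) > 0 and tr(H) = -18 < 0, so H is negative definite and the point is a local maximum.

local maximum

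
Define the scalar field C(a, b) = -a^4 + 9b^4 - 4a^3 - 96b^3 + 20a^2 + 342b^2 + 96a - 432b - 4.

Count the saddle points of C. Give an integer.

5

C separates as a function of a plus a function of b, so ∇C=0 decouples.
∂C/∂a = -4(a - 3)(a + 2)(a + 4) = 0 at a ∈ {-4, -2, 3}; ∂C/∂b = 36(b - 4)(b - 3)(b - 1) = 0 at b ∈ {1, 3, 4}.
The Hessian is diagonal: diag(C_aa, C_bb). Second derivatives: C_aa(-4)=-56, C_aa(-2)=40, C_aa(3)=-140; C_bb(1)=216, C_bb(3)=-72, C_bb(4)=108.
Saddle points occur where the two diagonal entries have opposite signs: (-4, 1), (-4, 4), (-2, 3), (3, 1), (3, 4). Count: 5.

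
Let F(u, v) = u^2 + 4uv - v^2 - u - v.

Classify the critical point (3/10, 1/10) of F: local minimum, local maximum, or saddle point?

The Hessian of F is constant: H = [[2, 4], [4, -2]].
det(H) = 2·(-2) − 4² = -20.
Since det(H) < 0, H is indefinite and the critical point is a saddle point.

saddle point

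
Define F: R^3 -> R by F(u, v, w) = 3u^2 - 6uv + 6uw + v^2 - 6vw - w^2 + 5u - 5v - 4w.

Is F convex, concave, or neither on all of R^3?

F is quadratic, so its Hessian is the constant matrix H = [[6, -6, 6], [-6, 2, -6], [6, -6, -2]].
Leading principal minors: 6, -24, 192.
Neither pattern holds ⇒ H is indefinite ⇒ neither convex nor concave.

neither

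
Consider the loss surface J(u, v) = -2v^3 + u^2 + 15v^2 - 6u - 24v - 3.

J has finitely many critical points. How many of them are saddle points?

J separates as a function of u plus a function of v, so ∇J=0 decouples.
∂J/∂u = 2(u - 3) = 0 at u ∈ {3}; ∂J/∂v = -6(v - 4)(v - 1) = 0 at v ∈ {1, 4}.
The Hessian is diagonal: diag(J_uu, J_vv). Second derivatives: J_uu(3)=2; J_vv(1)=18, J_vv(4)=-18.
Saddle points occur where the two diagonal entries have opposite signs: (3, 4). Count: 1.

1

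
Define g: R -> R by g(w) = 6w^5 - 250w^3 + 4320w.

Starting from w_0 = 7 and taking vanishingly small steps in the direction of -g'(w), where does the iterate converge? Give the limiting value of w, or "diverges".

g'(w) = 30(w - 4)(w - 3)(w + 3)(w + 4), so g'(7) = 39600.
Gradient descent moves in the -g' direction, i.e. w is decreasing.
The nearest critical point in that direction is w = 4, where g'' = 1680 > 0 (a local minimum). The iterate converges there.

4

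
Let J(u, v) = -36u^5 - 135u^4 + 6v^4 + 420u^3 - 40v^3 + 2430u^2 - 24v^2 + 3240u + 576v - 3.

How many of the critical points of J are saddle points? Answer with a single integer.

6

J separates as a function of u plus a function of v, so ∇J=0 decouples.
∂J/∂u = -180(u - 3)(u + 1)(u + 2)(u + 3) = 0 at u ∈ {-3, -2, -1, 3}; ∂J/∂v = 24(v - 4)(v - 3)(v + 2) = 0 at v ∈ {-2, 3, 4}.
The Hessian is diagonal: diag(J_uu, J_vv). Second derivatives: J_uu(-3)=2160, J_uu(-2)=-900, J_uu(-1)=1440, J_uu(3)=-21600; J_vv(-2)=720, J_vv(3)=-120, J_vv(4)=144.
Saddle points occur where the two diagonal entries have opposite signs: (-3, 3), (-2, -2), (-2, 4), (-1, 3), (3, -2), (3, 4). Count: 6.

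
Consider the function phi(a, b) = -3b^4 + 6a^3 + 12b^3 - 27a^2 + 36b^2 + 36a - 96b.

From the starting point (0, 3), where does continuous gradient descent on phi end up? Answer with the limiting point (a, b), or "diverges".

diverges

phi is separable, so gradient descent decouples: a follows -∂phi/∂a, b follows -∂phi/∂b.
∂phi/∂a = 18(a - 2)(a - 1); at a=0 this is 36, so a decreases.
∂phi/∂b = -12(b - 4)(b - 1)(b + 2); at b=3 this is 120, so b decreases.
The a-coordinate has no critical point in that direction and runs off to infinity.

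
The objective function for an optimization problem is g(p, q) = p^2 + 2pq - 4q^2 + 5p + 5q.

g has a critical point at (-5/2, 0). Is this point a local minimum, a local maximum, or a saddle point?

The Hessian of g is constant: H = [[2, 2], [2, -8]].
det(H) = 2·(-8) − 2² = -20.
Since det(H) < 0, H is indefinite and the critical point is a saddle point.

saddle point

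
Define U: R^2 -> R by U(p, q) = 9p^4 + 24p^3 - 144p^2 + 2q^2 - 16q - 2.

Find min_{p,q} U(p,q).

-1570

U(p,q) separates as A(p) + B(q) − 2, so its minimum is min A + min B − 2.
A'(p) = 36p(p - 2)(p + 4) vanishes at p ∈ {-4, 0, 2}; B'(q) = 4q - 16 vanishes at q ∈ {4}.
Local minima of A (where A''>0): A(-4)=-1536, A(2)=-240. Local minima of B: B(4)=-32.
So the global minimum of U is A(-4) + B(4) − 2 = -1536 − 32 − 2 = -1570, attained at (-4, 4).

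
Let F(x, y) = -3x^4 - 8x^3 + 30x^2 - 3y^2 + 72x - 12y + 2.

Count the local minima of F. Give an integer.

F separates as a function of x plus a function of y, so ∇F=0 decouples.
∂F/∂x = -12(x - 2)(x + 1)(x + 3) = 0 at x ∈ {-3, -1, 2}; ∂F/∂y = -6(y + 2) = 0 at y ∈ {-2}.
The Hessian is diagonal: diag(F_xx, F_yy). Second derivatives: F_xx(-3)=-120, F_xx(-1)=72, F_xx(2)=-180; F_yy(-2)=-6.
Local minima occur where both diagonal entries positive: none. Count: 0.

0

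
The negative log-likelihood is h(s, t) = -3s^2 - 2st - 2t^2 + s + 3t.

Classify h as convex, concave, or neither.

h is quadratic, so its Hessian is the constant matrix H = [[-6, -2], [-2, -4]].
det(H) = 20, tr(H) = -10.
det(H) > 0 and tr(H) < 0, so H is negative definite everywhere: concave.

concave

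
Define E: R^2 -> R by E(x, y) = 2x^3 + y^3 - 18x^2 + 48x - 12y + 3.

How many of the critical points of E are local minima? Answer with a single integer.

E separates as a function of x plus a function of y, so ∇E=0 decouples.
∂E/∂x = 6(x - 4)(x - 2) = 0 at x ∈ {2, 4}; ∂E/∂y = 3(y - 2)(y + 2) = 0 at y ∈ {-2, 2}.
The Hessian is diagonal: diag(E_xx, E_yy). Second derivatives: E_xx(2)=-12, E_xx(4)=12; E_yy(-2)=-12, E_yy(2)=12.
Local minima occur where both diagonal entries positive: (4, 2). Count: 1.

1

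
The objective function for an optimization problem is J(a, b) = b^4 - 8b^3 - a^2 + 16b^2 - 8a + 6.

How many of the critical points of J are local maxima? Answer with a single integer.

J separates as a function of a plus a function of b, so ∇J=0 decouples.
∂J/∂a = -2(a + 4) = 0 at a ∈ {-4}; ∂J/∂b = 4b(b - 4)(b - 2) = 0 at b ∈ {0, 2, 4}.
The Hessian is diagonal: diag(J_aa, J_bb). Second derivatives: J_aa(-4)=-2; J_bb(0)=32, J_bb(2)=-16, J_bb(4)=32.
Local maxima occur where both diagonal entries negative: (-4, 2). Count: 1.

1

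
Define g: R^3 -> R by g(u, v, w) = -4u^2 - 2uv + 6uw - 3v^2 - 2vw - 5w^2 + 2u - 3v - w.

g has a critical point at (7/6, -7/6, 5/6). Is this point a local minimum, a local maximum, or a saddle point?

The Hessian is constant: H = [[-8, -2, 6], [-2, -6, -2], [6, -2, -10]].
Leading principal minors: Δ₁ = -8, Δ₂ = 44, Δ₃ = -144.
The minors alternate sign starting negative (−, +, −), so H is negative definite: a local maximum.

local maximum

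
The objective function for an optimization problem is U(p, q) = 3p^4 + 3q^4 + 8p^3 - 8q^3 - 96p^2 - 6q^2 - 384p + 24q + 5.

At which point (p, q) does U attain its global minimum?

(4, -1)

U(p,q) separates as A(p) + B(q) + 5, so its minimum is min A + min B + 5.
A'(p) = 12(p - 4)(p + 2)(p + 4) vanishes at p ∈ {-4, -2, 4}; B'(q) = 12(q - 2)(q - 1)(q + 1) vanishes at q ∈ {-1, 1, 2}.
Local minima of A (where A''>0): A(-4)=256, A(4)=-1792. Local minima of B: B(-1)=-19, B(2)=8.
So the global minimum of U is A(4) + B(-1) + 5 = -1792 − 19 + 5 = -1806, attained at (4, -1).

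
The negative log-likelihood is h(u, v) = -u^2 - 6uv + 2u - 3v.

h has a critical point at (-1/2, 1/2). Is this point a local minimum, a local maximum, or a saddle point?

The Hessian of h is constant: H = [[-2, -6], [-6, 0]].
det(H) = (-2)·0 − (-6)² = -36.
Since det(H) < 0, H is indefinite and the critical point is a saddle point.

saddle point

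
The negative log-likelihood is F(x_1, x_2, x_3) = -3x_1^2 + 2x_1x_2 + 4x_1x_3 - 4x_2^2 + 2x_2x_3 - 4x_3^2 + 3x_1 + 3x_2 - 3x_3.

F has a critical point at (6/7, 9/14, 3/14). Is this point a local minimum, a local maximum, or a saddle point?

The Hessian is constant: H = [[-6, 2, 4], [2, -8, 2], [4, 2, -8]].
Leading principal minors: Δ₁ = -6, Δ₂ = 44, Δ₃ = -168.
The minors alternate sign starting negative (−, +, −), so H is negative definite: a local maximum.

local maximum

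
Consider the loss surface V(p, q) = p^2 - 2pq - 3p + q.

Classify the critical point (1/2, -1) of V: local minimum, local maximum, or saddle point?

The Hessian of V is constant: H = [[2, -2], [-2, 0]].
det(H) = 2·0 − (-2)² = -4.
Since det(H) < 0, H is indefinite and the critical point is a saddle point.

saddle point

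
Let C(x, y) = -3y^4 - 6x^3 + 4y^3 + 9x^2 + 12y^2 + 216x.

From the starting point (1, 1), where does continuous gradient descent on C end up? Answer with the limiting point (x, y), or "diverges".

C is separable, so gradient descent decouples: x follows -∂C/∂x, y follows -∂C/∂y.
∂C/∂x = -18(x - 4)(x + 3); at x=1 this is 216, so x decreases.
∂C/∂y = -12y(y - 2)(y + 1); at y=1 this is 24, so y decreases.
x converges to its nearest critical value -3 (a local min of the x-part); y converges to 0. The iterate converges to (-3, 0).

(-3, 0)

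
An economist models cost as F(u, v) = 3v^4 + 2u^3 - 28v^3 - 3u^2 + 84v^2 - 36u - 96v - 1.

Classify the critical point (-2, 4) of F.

saddle point

The mixed partial ∂²F/∂u∂v is 0, so the Hessian at any point is diag(F_uu, F_vv) = diag(6(2u - 1), 12(3v^2 - 14v + 14)).
At (-2, 4): H = diag(-30, 72).
The eigenvalues have opposite signs, so H is indefinite: a saddle point.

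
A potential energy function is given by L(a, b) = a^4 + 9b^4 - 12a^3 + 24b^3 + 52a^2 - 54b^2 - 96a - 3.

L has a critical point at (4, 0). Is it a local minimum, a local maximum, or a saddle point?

saddle point

The mixed partial ∂²L/∂a∂b is 0, so the Hessian at any point is diag(L_aa, L_bb) = diag(4(3a^2 - 18a + 26), 36(3b^2 + 4b - 3)).
At (4, 0): H = diag(8, -108).
The eigenvalues have opposite signs, so H is indefinite: a saddle point.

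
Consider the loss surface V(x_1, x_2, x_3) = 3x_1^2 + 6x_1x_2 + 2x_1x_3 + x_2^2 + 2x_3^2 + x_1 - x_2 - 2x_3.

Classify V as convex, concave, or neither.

neither

V is quadratic, so its Hessian is the constant matrix H = [[6, 6, 2], [6, 2, 0], [2, 0, 4]].
Leading principal minors: 6, -24, -104.
Neither pattern holds ⇒ H is indefinite ⇒ neither convex nor concave.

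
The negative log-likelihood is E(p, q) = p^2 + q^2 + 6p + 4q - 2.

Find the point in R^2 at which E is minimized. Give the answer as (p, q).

E(p,q) separates as A(p) + B(q) − 2, so its minimum is min A + min B − 2.
A'(p) = 2p + 6 vanishes at p ∈ {-3}; B'(q) = 2q + 4 vanishes at q ∈ {-2}.
Local minima of A (where A''>0): A(-3)=-9. Local minima of B: B(-2)=-4.
So the global minimum of E is A(-3) + B(-2) − 2 = -9 − 4 − 2 = -15, attained at (-3, -2).

(-3, -2)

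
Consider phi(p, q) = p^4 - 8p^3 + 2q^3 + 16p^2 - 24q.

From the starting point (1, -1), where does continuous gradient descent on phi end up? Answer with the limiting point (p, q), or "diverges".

(0, 2)

phi is separable, so gradient descent decouples: p follows -∂phi/∂p, q follows -∂phi/∂q.
∂phi/∂p = 4p(p - 4)(p - 2); at p=1 this is 12, so p decreases.
∂phi/∂q = 6(q - 2)(q + 2); at q=-1 this is -18, so q increases.
p converges to its nearest critical value 0 (a local min of the p-part); q converges to 2. The iterate converges to (0, 2).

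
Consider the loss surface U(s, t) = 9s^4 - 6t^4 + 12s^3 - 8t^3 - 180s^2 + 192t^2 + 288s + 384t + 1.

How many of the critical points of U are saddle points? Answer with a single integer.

U separates as a function of s plus a function of t, so ∇U=0 decouples.
∂U/∂s = 36(s - 2)(s - 1)(s + 4) = 0 at s ∈ {-4, 1, 2}; ∂U/∂t = -24(t - 4)(t + 1)(t + 4) = 0 at t ∈ {-4, -1, 4}.
The Hessian is diagonal: diag(U_ss, U_tt). Second derivatives: U_ss(-4)=1080, U_ss(1)=-180, U_ss(2)=216; U_tt(-4)=-576, U_tt(-1)=360, U_tt(4)=-960.
Saddle points occur where the two diagonal entries have opposite signs: (-4, -4), (-4, 4), (1, -1), (2, -4), (2, 4). Count: 5.

5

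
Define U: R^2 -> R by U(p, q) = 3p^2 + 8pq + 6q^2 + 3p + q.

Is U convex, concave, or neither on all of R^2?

U is quadratic, so its Hessian is the constant matrix H = [[6, 8], [8, 12]].
det(H) = 8, tr(H) = 18.
det(H) > 0 and tr(H) > 0, so H is positive definite everywhere: convex.

convex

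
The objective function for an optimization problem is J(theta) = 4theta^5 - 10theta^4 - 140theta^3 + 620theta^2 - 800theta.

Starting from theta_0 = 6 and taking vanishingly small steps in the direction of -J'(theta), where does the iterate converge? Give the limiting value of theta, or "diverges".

J'(theta) = 20(theta - 4)(theta - 2)(theta - 1)(theta + 5), so J'(6) = 8800.
Gradient descent moves in the -J' direction, i.e. theta is decreasing.
The nearest critical point in that direction is theta = 4, where J'' = 1080 > 0 (a local minimum). The iterate converges there.

4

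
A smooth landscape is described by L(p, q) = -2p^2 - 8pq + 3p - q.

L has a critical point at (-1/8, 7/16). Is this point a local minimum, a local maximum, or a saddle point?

The Hessian of L is constant: H = [[-4, -8], [-8, 0]].
det(H) = (-4)·0 − (-8)² = -64.
Since det(H) < 0, H is indefinite and the critical point is a saddle point.

saddle point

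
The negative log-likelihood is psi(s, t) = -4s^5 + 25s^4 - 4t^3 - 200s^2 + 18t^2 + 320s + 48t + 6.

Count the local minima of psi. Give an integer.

2

psi separates as a function of s plus a function of t, so ∇psi=0 decouples.
∂psi/∂s = -20(s - 4)(s - 2)(s - 1)(s + 2) = 0 at s ∈ {-2, 1, 2, 4}; ∂psi/∂t = -12(t - 4)(t + 1) = 0 at t ∈ {-1, 4}.
The Hessian is diagonal: diag(psi_ss, psi_tt). Second derivatives: psi_ss(-2)=1440, psi_ss(1)=-180, psi_ss(2)=160, psi_ss(4)=-720; psi_tt(-1)=60, psi_tt(4)=-60.
Local minima occur where both diagonal entries positive: (-2, -1), (2, -1). Count: 2.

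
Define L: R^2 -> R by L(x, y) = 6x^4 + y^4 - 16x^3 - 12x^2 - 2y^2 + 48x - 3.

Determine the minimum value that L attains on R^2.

L(x,y) separates as P(x) + Q(y) − 3, so its minimum is min P + min Q − 3.
P'(x) = 24(x - 2)(x - 1)(x + 1) vanishes at x ∈ {-1, 1, 2}; Q'(y) = 4y(y - 1)(y + 1) vanishes at y ∈ {-1, 0, 1}.
Local minima of P (where P''>0): P(-1)=-38, P(2)=16. Local minima of Q: Q(-1)=-1, Q(1)=-1.
So the global minimum of L is P(-1) + Q(-1) − 3 = -38 − 1 − 3 = -42, attained at (-1, -1).

-42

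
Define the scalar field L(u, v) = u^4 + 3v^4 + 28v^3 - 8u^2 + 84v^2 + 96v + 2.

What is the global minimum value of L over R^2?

L(u,v) separates as P(u) + Q(v) + 2, so its minimum is min P + min Q + 2.
P'(u) = 4u(u - 2)(u + 2) vanishes at u ∈ {-2, 0, 2}; Q'(v) = 12(v + 1)(v + 2)(v + 4) vanishes at v ∈ {-4, -2, -1}.
Local minima of P (where P''>0): P(-2)=-16, P(2)=-16. Local minima of Q: Q(-4)=-64, Q(-1)=-37.
So the global minimum of L is P(-2) + Q(-4) + 2 = -16 − 64 + 2 = -78, attained at (-2, -4).

-78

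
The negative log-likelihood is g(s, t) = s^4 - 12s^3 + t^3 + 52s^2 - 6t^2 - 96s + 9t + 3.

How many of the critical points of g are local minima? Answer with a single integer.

g separates as a function of s plus a function of t, so ∇g=0 decouples.
∂g/∂s = 4(s - 4)(s - 3)(s - 2) = 0 at s ∈ {2, 3, 4}; ∂g/∂t = 3(t - 3)(t - 1) = 0 at t ∈ {1, 3}.
The Hessian is diagonal: diag(g_ss, g_tt). Second derivatives: g_ss(2)=8, g_ss(3)=-4, g_ss(4)=8; g_tt(1)=-6, g_tt(3)=6.
Local minima occur where both diagonal entries positive: (2, 3), (4, 3). Count: 2.

2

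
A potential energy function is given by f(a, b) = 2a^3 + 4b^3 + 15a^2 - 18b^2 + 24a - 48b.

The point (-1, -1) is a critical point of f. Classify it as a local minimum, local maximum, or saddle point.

saddle point

The mixed partial ∂²f/∂a∂b is 0, so the Hessian at any point is diag(f_aa, f_bb) = diag(6(2a + 5), 12(2b - 3)).
At (-1, -1): H = diag(18, -60).
The eigenvalues have opposite signs, so H is indefinite: a saddle point.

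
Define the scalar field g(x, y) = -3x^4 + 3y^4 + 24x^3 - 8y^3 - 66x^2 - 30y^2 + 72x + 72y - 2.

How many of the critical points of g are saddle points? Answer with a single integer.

g separates as a function of x plus a function of y, so ∇g=0 decouples.
∂g/∂x = -12(x - 3)(x - 2)(x - 1) = 0 at x ∈ {1, 2, 3}; ∂g/∂y = 12(y - 3)(y - 1)(y + 2) = 0 at y ∈ {-2, 1, 3}.
The Hessian is diagonal: diag(g_xx, g_yy). Second derivatives: g_xx(1)=-24, g_xx(2)=12, g_xx(3)=-24; g_yy(-2)=180, g_yy(1)=-72, g_yy(3)=120.
Saddle points occur where the two diagonal entries have opposite signs: (1, -2), (1, 3), (2, 1), (3, -2), (3, 3). Count: 5.

5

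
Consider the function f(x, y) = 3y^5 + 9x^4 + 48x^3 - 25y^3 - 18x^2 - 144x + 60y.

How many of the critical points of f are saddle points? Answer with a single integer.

6

f separates as a function of x plus a function of y, so ∇f=0 decouples.
∂f/∂x = 36(x - 1)(x + 1)(x + 4) = 0 at x ∈ {-4, -1, 1}; ∂f/∂y = 15(y - 2)(y - 1)(y + 1)(y + 2) = 0 at y ∈ {-2, -1, 1, 2}.
The Hessian is diagonal: diag(f_xx, f_yy). Second derivatives: f_xx(-4)=540, f_xx(-1)=-216, f_xx(1)=360; f_yy(-2)=-180, f_yy(-1)=90, f_yy(1)=-90, f_yy(2)=180.
Saddle points occur where the two diagonal entries have opposite signs: (-4, -2), (-4, 1), (-1, -1), (-1, 2), (1, -2), (1, 1). Count: 6.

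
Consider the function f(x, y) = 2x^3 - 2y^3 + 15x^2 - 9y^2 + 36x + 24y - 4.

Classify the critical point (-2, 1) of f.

saddle point

The mixed partial ∂²f/∂x∂y is 0, so the Hessian at any point is diag(f_xx, f_yy) = diag(6(2x + 5), -6(2y + 3)).
At (-2, 1): H = diag(6, -30).
The eigenvalues have opposite signs, so H is indefinite: a saddle point.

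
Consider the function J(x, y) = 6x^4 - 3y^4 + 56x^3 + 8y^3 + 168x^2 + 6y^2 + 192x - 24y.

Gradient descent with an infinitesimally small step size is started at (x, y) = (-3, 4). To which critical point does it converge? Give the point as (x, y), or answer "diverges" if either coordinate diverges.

J is separable, so gradient descent decouples: x follows -∂J/∂x, y follows -∂J/∂y.
∂J/∂x = 24(x + 1)(x + 2)(x + 4); at x=-3 this is 48, so x decreases.
∂J/∂y = -12(y - 2)(y - 1)(y + 1); at y=4 this is -360, so y increases.
The y-coordinate has no critical point in that direction and runs off to infinity.

diverges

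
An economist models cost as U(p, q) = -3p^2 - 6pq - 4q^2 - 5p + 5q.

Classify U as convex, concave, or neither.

U is quadratic, so its Hessian is the constant matrix H = [[-6, -6], [-6, -8]].
det(H) = 12, tr(H) = -14.
det(H) > 0 and tr(H) < 0, so H is negative definite everywhere: concave.

concave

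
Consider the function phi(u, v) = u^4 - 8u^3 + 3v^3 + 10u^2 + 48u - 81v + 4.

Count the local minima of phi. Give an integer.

phi separates as a function of u plus a function of v, so ∇phi=0 decouples.
∂phi/∂u = 4(u - 4)(u - 3)(u + 1) = 0 at u ∈ {-1, 3, 4}; ∂phi/∂v = 9(v - 3)(v + 3) = 0 at v ∈ {-3, 3}.
The Hessian is diagonal: diag(phi_uu, phi_vv). Second derivatives: phi_uu(-1)=80, phi_uu(3)=-16, phi_uu(4)=20; phi_vv(-3)=-54, phi_vv(3)=54.
Local minima occur where both diagonal entries positive: (-1, 3), (4, 3). Count: 2.

2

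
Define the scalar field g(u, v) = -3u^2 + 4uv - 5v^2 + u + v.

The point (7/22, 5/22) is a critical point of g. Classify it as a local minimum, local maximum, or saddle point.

local maximum

The Hessian of g is constant: H = [[-6, 4], [4, -10]].
det(H) = (-6)·(-10) − 4² = 44.
det(H) > 0 and tr(H) = -16 < 0, so H is negative definite and the point is a local maximum.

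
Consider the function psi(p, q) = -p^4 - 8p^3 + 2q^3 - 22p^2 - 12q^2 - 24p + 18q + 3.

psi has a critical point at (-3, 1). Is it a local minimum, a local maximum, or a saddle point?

The mixed partial ∂²psi/∂p∂q is 0, so the Hessian at any point is diag(psi_pp, psi_qq) = diag(-4(3p^2 + 12p + 11), 12(q - 2)).
At (-3, 1): H = diag(-8, -12).
Both eigenvalues are negative, so H is negative definite: a local maximum.

local maximum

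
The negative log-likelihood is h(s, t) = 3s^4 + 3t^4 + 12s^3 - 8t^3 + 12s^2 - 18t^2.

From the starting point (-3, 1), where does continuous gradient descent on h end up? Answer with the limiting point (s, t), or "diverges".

h is separable, so gradient descent decouples: s follows -∂h/∂s, t follows -∂h/∂t.
∂h/∂s = 12s(s + 1)(s + 2); at s=-3 this is -72, so s increases.
∂h/∂t = 12t(t - 3)(t + 1); at t=1 this is -48, so t increases.
s converges to its nearest critical value -2 (a local min of the s-part); t converges to 3. The iterate converges to (-2, 3).

(-2, 3)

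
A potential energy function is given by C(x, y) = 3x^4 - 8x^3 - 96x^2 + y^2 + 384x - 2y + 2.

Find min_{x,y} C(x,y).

-1791

C(x,y) separates as P(x) + Q(y) + 2, so its minimum is min P + min Q + 2.
P'(x) = 12(x - 4)(x - 2)(x + 4) vanishes at x ∈ {-4, 2, 4}; Q'(y) = 2y - 2 vanishes at y ∈ {1}.
Local minima of P (where P''>0): P(-4)=-1792, P(4)=256. Local minima of Q: Q(1)=-1.
So the global minimum of C is P(-4) + Q(1) + 2 = -1792 − 1 + 2 = -1791, attained at (-4, 1).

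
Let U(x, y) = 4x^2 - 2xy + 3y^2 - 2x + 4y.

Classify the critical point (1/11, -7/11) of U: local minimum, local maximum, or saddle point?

The Hessian of U is constant: H = [[8, -2], [-2, 6]].
det(H) = 8·6 − (-2)² = 44.
det(H) > 0 and tr(H) = 14 > 0, so H is positive definite and the point is a local minimum.

local minimum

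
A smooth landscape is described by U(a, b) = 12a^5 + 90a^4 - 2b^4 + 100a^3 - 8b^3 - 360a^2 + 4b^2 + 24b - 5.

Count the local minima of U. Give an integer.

U separates as a function of a plus a function of b, so ∇U=0 decouples.
∂U/∂a = 60a(a - 1)(a + 3)(a + 4) = 0 at a ∈ {-4, -3, 0, 1}; ∂U/∂b = -8(b - 1)(b + 1)(b + 3) = 0 at b ∈ {-3, -1, 1}.
The Hessian is diagonal: diag(U_aa, U_bb). Second derivatives: U_aa(-4)=-1200, U_aa(-3)=720, U_aa(0)=-720, U_aa(1)=1200; U_bb(-3)=-64, U_bb(-1)=32, U_bb(1)=-64.
Local minima occur where both diagonal entries positive: (-3, -1), (1, -1). Count: 2.

2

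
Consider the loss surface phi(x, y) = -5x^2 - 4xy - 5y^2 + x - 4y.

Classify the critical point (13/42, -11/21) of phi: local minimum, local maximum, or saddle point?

The Hessian of phi is constant: H = [[-10, -4], [-4, -10]].
det(H) = (-10)·(-10) − (-4)² = 84.
det(H) > 0 and tr(H) = -20 < 0, so H is negative definite and the point is a local maximum.

local maximum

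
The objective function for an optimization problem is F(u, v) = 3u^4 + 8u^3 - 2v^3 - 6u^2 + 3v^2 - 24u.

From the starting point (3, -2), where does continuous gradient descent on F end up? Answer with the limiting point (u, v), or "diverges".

(1, 0)

F is separable, so gradient descent decouples: u follows -∂F/∂u, v follows -∂F/∂v.
∂F/∂u = 12(u - 1)(u + 1)(u + 2); at u=3 this is 480, so u decreases.
∂F/∂v = -6v(v - 1); at v=-2 this is -36, so v increases.
u converges to its nearest critical value 1 (a local min of the u-part); v converges to 0. The iterate converges to (1, 0).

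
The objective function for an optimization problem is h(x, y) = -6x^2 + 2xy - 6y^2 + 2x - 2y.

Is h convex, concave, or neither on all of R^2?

concave

h is quadratic, so its Hessian is the constant matrix H = [[-12, 2], [2, -12]].
det(H) = 140, tr(H) = -24.
det(H) > 0 and tr(H) < 0, so H is negative definite everywhere: concave.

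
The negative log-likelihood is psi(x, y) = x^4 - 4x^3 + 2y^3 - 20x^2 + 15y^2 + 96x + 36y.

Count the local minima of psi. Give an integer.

2

psi separates as a function of x plus a function of y, so ∇psi=0 decouples.
∂psi/∂x = 4(x - 4)(x - 2)(x + 3) = 0 at x ∈ {-3, 2, 4}; ∂psi/∂y = 6(y + 2)(y + 3) = 0 at y ∈ {-3, -2}.
The Hessian is diagonal: diag(psi_xx, psi_yy). Second derivatives: psi_xx(-3)=140, psi_xx(2)=-40, psi_xx(4)=56; psi_yy(-3)=-6, psi_yy(-2)=6.
Local minima occur where both diagonal entries positive: (-3, -2), (4, -2). Count: 2.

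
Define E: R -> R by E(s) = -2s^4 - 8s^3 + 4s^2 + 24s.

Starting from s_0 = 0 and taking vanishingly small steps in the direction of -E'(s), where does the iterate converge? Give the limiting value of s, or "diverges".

E'(s) = -8(s - 1)(s + 1)(s + 3), so E'(0) = 24.
Gradient descent moves in the -E' direction, i.e. s is decreasing.
The nearest critical point in that direction is s = -1, where E'' = 32 > 0 (a local minimum). The iterate converges there.

-1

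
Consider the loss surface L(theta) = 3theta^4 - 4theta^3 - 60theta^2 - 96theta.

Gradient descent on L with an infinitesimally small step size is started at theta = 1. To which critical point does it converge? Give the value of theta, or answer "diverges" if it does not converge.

L'(theta) = 12(theta - 4)(theta + 1)(theta + 2), so L'(1) = -216.
Gradient descent moves in the -L' direction, i.e. theta is increasing.
The nearest critical point in that direction is theta = 4, where L'' = 360 > 0 (a local minimum). The iterate converges there.

4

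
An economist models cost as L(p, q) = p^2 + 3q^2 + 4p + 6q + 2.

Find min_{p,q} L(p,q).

-5

L(p,q) separates as A(p) + B(q) + 2, so its minimum is min A + min B + 2.
A'(p) = 2p + 4 vanishes at p ∈ {-2}; B'(q) = 6q + 6 vanishes at q ∈ {-1}.
Local minima of A (where A''>0): A(-2)=-4. Local minima of B: B(-1)=-3.
So the global minimum of L is A(-2) + B(-1) + 2 = -4 − 3 + 2 = -5, attained at (-2, -1).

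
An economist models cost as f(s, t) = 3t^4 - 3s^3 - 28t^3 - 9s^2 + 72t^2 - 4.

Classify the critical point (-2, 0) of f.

local minimum

The mixed partial ∂²f/∂s∂t is 0, so the Hessian at any point is diag(f_ss, f_tt) = diag(-18(s + 1), 12(3t^2 - 14t + 12)).
At (-2, 0): H = diag(18, 144).
Both eigenvalues are positive, so H is positive definite: a local minimum.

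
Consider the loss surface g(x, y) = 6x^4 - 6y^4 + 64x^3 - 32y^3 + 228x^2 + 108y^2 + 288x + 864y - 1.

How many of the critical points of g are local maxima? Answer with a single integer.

2

g separates as a function of x plus a function of y, so ∇g=0 decouples.
∂g/∂x = 24(x + 1)(x + 3)(x + 4) = 0 at x ∈ {-4, -3, -1}; ∂g/∂y = -24(y - 3)(y + 3)(y + 4) = 0 at y ∈ {-4, -3, 3}.
The Hessian is diagonal: diag(g_xx, g_yy). Second derivatives: g_xx(-4)=72, g_xx(-3)=-48, g_xx(-1)=144; g_yy(-4)=-168, g_yy(-3)=144, g_yy(3)=-1008.
Local maxima occur where both diagonal entries negative: (-3, -4), (-3, 3). Count: 2.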